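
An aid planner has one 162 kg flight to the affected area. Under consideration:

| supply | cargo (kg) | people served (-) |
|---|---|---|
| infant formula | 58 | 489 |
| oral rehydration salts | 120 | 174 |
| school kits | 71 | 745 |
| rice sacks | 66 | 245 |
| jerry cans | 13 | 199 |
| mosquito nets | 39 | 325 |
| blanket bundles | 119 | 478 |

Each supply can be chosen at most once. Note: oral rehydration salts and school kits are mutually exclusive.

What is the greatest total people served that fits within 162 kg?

1433

Infant formula + school kits + jerry cans uses 142 of the 162 kg and totals 1433.
Every other selection either busts 162 kg or breaks a pairing rule or fails to beat 1433.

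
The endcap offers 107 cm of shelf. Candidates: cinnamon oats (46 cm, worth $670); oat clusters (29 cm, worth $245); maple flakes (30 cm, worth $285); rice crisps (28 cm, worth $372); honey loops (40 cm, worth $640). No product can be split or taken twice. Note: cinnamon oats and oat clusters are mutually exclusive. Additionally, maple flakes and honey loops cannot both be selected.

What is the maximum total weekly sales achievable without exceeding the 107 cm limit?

1327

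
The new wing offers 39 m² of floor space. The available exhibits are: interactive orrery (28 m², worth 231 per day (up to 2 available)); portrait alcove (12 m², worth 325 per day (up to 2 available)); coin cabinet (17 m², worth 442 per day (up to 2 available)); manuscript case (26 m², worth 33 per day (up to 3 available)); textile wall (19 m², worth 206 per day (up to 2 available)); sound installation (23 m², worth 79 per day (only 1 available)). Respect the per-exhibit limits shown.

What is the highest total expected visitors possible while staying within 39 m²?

A density-first pass picks 2×portrait alcove — 650 at 24 m².
Replace 2×portrait alcove with 2×coin cabinet: the trade gains 234 net, giving 884 at 34 m².
Every other selection either busts 39 m² or exceeds an availability limit or fails to beat 884.

884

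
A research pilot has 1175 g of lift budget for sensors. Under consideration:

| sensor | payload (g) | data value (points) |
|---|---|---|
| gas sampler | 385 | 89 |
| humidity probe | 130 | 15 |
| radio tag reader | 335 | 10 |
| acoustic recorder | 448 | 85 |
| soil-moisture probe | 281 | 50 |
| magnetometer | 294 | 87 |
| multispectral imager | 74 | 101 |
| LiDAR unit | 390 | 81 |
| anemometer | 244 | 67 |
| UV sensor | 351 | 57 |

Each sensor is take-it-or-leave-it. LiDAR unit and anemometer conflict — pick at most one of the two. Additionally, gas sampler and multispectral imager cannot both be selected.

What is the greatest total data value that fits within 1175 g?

Acoustic recorder + magnetometer + multispectral imager + anemometer uses 1060 of the 1175 g and totals 340.

340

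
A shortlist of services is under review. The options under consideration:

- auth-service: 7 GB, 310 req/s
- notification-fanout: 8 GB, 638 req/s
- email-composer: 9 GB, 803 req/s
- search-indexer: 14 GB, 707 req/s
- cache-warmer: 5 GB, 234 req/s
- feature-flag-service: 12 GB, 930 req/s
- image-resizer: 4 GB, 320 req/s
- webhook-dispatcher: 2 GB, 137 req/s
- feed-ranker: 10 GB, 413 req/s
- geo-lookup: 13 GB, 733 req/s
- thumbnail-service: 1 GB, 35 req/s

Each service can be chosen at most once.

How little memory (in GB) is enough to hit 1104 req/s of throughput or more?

13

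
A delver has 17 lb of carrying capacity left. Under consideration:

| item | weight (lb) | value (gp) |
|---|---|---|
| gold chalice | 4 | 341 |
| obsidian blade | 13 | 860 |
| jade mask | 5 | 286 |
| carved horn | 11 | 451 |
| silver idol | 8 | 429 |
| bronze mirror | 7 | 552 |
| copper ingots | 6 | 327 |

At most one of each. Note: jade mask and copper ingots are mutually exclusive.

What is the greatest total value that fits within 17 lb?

The ratio heuristic lands on gold chalice + jade mask + bronze mirror (1179) but leaves 1 lb idle.
Replace jade mask with copper ingots: the trade gains 41 net, giving 1220 at 17 lb.
Next best is gold chalice + obsidian blade at 1201 (17 lb) — short by 19.

1220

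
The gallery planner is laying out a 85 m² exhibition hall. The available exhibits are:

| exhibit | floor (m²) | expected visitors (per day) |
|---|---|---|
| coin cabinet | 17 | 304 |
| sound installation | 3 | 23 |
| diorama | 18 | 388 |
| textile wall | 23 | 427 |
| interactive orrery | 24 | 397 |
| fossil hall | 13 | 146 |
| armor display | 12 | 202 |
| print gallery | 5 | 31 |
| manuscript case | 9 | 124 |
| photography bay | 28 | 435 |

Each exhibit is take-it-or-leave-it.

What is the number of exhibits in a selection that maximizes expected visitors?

The maximum expected visitors within 85 m² is 1539.
One optimal bundle: coin cabinet + sound installation + diorama + textile wall + interactive orrery (85 m²).
Every optimal selection uses 5 exhibits.

5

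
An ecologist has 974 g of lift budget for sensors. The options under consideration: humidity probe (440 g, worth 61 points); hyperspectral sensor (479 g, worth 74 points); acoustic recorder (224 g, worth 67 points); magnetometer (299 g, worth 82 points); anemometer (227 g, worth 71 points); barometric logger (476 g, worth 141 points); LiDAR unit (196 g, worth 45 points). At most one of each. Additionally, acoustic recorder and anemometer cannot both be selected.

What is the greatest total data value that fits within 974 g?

268

Ranking by ratio (data value/g): anemometer 0.31, acoustic recorder 0.30, barometric logger 0.30, magnetometer 0.27.
Best packing: magnetometer + barometric logger + LiDAR unit — 971 g, 268 total.
Every other selection either busts 974 g or breaks a pairing rule or fails to beat 268.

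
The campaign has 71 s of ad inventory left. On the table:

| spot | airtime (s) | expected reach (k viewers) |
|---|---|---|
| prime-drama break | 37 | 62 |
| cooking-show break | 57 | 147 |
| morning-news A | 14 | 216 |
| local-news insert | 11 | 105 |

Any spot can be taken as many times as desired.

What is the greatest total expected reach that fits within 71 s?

Ranking by ratio (expected reach/s): morning-news A 15.43, local-news insert 9.55, cooking-show break 2.58.
The ratio ordering already packs tightly: 5×morning-news A, 70 s, 1080.
That's the maximum — no swap from here does better than 1080.

1080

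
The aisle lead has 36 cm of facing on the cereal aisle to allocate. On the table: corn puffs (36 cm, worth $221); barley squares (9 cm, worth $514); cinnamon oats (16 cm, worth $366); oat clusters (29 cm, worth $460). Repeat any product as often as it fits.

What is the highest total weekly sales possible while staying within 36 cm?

Taking 4×barley squares: 36 cm used, 2056 in weekly sales.
That's the maximum — no swap from here does better than 2056.

2056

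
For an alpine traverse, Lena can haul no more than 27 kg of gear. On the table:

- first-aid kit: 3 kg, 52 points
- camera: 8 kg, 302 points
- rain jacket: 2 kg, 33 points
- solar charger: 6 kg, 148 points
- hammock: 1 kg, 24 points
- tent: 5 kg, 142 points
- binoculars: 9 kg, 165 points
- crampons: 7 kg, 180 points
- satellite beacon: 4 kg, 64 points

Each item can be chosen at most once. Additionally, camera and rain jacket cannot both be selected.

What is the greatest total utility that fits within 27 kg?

Taking camera + solar charger + hammock + tent + crampons: 27 kg used, 796 in utility.
Runner-up camera + solar charger + tent + crampons tops out at 772.

796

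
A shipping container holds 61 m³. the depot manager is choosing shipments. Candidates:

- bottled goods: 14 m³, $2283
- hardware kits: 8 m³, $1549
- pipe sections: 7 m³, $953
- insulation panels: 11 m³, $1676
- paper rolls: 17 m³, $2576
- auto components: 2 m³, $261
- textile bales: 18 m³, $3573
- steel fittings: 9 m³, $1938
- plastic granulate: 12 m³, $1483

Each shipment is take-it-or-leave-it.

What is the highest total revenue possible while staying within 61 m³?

11019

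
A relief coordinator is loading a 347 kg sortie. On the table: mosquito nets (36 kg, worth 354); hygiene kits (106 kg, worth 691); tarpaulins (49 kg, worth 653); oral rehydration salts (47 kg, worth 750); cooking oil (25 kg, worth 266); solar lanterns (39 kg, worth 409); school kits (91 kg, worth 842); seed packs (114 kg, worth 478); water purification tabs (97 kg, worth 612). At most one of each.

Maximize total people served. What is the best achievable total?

3477

Ranking by ratio (people served/kg): oral rehydration salts 15.96, tarpaulins 13.33, cooking oil 10.64.
Taking the top-ratio supplies first gives mosquito nets + tarpaulins + oral rehydration salts + cooking oil + solar lanterns + school kits for 3274 (287 kg).
Replace solar lanterns with water purification tabs: the trade gains 203 net, giving 3477 at 345 kg.
An exhaustive check of the 512 subsets confirms 3477.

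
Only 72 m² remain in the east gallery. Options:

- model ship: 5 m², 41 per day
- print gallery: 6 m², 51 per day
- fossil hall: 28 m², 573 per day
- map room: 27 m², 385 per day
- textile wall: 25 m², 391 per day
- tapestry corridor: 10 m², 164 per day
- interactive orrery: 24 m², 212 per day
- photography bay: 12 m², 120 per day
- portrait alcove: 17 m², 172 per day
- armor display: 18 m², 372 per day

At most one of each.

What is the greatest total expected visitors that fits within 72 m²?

A density-first pass picks fossil hall + tapestry corridor + photography bay + armor display — 1229 at 68 m².
Dropping tapestry corridor and photography bay frees 22 m²; slotting in textile wall (25 m²) lifts the total to 1336 at 71 m².
Runner-up fossil hall + tapestry corridor + photography bay + armor display tops out at 1229.

1336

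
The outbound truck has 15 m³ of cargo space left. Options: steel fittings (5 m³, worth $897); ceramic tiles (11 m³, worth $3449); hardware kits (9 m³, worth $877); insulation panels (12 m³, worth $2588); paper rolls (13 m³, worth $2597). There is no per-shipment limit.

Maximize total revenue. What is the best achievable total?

3449

Ranking by ratio (revenue/m³): ceramic tiles 313.55, insulation panels 215.67, paper rolls 199.77.
Taking ceramic tiles: 11 m³ used, 3449 in revenue.
The spare 4 m³ is too small for any remaining shipment, and no exchange beats 3449.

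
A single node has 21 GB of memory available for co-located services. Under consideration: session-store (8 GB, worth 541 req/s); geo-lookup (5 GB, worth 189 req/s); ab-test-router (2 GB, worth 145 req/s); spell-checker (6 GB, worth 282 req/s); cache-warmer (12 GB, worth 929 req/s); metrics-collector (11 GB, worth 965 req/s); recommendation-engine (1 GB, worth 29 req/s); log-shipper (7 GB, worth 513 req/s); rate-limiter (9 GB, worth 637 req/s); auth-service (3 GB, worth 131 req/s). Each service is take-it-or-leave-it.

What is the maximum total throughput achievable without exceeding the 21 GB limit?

1652

Taking ab-test-router + metrics-collector + recommendation-engine + log-shipper: 21 GB used, 1652 in throughput.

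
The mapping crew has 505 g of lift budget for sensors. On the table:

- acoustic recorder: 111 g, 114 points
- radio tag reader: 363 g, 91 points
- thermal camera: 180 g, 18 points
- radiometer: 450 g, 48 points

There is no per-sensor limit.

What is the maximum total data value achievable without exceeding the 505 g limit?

4×acoustic recorder uses 444 of the 505 g and totals 456.
Nothing else within 505 g beats 456.

456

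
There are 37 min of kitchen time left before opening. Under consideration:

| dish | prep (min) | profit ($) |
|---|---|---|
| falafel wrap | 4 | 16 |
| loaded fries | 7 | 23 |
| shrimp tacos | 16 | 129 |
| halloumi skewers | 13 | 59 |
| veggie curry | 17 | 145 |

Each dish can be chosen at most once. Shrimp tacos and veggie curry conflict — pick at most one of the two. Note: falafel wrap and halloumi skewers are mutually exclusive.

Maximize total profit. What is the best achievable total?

227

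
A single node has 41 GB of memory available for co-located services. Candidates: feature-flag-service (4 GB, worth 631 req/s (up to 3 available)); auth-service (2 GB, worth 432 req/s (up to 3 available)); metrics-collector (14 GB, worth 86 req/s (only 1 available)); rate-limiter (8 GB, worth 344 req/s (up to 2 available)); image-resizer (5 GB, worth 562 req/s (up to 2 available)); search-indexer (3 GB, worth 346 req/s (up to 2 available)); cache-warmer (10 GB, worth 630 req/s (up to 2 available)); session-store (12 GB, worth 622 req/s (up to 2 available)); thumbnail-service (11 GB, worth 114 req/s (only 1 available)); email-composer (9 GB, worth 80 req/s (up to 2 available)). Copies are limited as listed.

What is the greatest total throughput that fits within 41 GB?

5289

Taking the top-ratio services first gives 3×feature-flag-service + 3×auth-service + 2×image-resizer + 2×search-indexer for 5005 (34 GB).
Replace search-indexer with cache-warmer: the trade gains 284 net, giving 5289 at 41 GB.
Every other selection either busts 41 GB or exceeds an availability limit or fails to beat 5289.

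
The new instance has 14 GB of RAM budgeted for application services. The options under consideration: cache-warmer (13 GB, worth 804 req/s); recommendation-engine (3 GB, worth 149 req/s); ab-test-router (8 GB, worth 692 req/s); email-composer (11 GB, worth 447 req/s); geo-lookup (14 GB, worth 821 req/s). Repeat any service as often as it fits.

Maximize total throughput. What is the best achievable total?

990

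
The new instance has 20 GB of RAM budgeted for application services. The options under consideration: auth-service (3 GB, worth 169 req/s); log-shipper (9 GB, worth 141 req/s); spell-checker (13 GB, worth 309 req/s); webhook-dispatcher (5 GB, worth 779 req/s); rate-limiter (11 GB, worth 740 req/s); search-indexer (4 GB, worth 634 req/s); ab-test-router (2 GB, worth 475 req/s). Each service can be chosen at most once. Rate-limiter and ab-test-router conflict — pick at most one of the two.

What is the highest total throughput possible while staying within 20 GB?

2153

Greedy by ratio would take auth-service + webhook-dispatcher + search-indexer + ab-test-router: 14 GB used, total 2057.
The 5 GB tied up in auth-service and ab-test-router is better spent on rate-limiter — total rises to 2153 (20 GB).
Runner-up auth-service + webhook-dispatcher + search-indexer + ab-test-router tops out at 2057.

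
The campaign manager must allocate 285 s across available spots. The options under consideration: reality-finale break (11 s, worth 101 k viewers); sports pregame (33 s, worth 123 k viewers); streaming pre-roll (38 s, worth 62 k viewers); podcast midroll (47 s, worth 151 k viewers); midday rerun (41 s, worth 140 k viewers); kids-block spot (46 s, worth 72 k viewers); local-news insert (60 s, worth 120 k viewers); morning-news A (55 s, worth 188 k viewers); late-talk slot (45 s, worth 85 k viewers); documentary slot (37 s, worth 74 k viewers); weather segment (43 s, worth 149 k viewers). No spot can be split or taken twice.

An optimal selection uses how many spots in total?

The maximum expected reach within 285 s is 937.
One optimal bundle: reality-finale break + sports pregame + podcast midroll + midday rerun + morning-news A + late-talk slot + weather segment (275 s).
Any selection reaching 937 contains exactly 7 spots.

7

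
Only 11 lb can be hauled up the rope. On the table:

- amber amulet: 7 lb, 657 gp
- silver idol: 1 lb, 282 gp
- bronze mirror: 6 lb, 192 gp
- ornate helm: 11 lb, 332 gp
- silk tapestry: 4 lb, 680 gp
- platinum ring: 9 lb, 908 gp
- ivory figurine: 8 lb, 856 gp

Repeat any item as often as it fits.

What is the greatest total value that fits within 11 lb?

3102

Ranking by ratio (value/lb): silver idol 282.00, silk tapestry 170.00, ivory figurine 107.00.
Best packing: 11×silver idol — 11 lb, 3102 total.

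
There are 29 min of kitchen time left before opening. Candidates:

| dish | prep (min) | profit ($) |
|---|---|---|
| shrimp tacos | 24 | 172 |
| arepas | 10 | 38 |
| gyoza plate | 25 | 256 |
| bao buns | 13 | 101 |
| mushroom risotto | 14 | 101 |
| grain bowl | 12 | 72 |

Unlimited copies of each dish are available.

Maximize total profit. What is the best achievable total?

256

Best packing: gyoza plate — 25 min, 256 total.
Every other selection either busts 29 min or fails to beat 256.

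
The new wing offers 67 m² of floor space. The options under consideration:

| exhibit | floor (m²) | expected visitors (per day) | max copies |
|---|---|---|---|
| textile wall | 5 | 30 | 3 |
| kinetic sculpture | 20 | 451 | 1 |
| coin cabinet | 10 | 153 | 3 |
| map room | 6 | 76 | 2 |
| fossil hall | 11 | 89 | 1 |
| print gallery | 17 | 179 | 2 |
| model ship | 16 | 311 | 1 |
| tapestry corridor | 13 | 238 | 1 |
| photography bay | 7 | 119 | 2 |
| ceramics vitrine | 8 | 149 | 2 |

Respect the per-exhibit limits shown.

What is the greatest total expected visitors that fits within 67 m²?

1302

Taking the top-ratio exhibits first gives kinetic sculpture + model ship + tapestry corridor + 2×ceramics vitrine for 1298 (65 m²).
Replace ceramics vitrine with coin cabinet: the trade gains 4 net, giving 1302 at 67 m².
Nothing else within 67 m² beats 1302.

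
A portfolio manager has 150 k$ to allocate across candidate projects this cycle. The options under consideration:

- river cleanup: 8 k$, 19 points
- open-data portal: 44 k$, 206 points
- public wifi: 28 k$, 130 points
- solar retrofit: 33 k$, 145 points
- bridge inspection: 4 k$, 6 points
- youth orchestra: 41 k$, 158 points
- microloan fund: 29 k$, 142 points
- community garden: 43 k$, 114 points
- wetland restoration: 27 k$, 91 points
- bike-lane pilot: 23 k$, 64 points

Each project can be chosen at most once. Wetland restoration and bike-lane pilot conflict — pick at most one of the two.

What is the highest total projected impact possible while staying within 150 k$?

655

Greedy by ratio would take river cleanup + open-data portal + public wifi + solar retrofit + bridge inspection + microloan fund: 146 k$ used, total 648.
Replace solar retrofit and bridge inspection with youth orchestra: the trade gains 7 net, giving 655 at 150 k$.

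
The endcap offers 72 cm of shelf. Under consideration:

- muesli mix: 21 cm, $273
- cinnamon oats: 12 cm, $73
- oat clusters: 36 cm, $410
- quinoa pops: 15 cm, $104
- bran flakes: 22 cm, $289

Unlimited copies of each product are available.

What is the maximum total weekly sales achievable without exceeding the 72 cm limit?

The ratio ordering already packs tightly: 3×bran flakes, 66 cm, 867.

867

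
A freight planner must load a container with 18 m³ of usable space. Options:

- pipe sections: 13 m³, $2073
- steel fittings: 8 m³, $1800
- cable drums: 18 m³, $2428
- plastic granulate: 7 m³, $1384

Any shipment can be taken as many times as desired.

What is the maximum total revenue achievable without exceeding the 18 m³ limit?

Ranking by ratio (revenue/m³): steel fittings 225.00, plastic granulate 197.71, pipe sections 159.46.
The ratio ordering already packs tightly: 2×steel fittings, 16 m³, 3600.
The spare 2 m³ is too small for any remaining shipment, and no exchange beats 3600.

3600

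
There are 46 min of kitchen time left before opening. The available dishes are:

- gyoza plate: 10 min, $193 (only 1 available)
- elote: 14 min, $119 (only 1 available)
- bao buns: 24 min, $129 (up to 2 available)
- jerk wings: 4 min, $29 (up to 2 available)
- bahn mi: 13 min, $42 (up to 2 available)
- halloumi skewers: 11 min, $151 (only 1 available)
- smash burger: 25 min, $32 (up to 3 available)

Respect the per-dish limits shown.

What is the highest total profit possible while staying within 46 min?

Best packing: gyoza plate + elote + 2×jerk wings + halloumi skewers — 43 min, 521 total.

521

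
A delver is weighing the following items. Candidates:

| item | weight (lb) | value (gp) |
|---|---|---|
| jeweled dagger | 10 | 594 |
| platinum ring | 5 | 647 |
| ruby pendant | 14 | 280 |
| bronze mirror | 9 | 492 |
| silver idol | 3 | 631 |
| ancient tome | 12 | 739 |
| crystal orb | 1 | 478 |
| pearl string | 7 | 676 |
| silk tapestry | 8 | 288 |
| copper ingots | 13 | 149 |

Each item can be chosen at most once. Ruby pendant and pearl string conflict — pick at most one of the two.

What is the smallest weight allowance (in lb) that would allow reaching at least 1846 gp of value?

15

Need the lightest bundle worth ≥ 1846.
platinum ring + silver idol + pearl string reaches 1954 using 15 lb.
No combination under 15 lb hits 1846.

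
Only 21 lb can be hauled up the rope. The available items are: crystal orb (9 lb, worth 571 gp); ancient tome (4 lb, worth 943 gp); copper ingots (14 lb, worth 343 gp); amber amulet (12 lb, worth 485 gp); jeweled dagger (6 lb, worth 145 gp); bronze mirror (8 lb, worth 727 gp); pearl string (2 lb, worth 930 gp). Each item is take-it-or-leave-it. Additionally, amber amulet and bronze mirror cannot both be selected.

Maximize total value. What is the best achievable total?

By value per lb: pearl string 465.00, ancient tome 235.75, bronze mirror 90.88 lead.
Ancient tome + jeweled dagger + bronze mirror + pearl string uses 20 of the 21 lb and totals 2745.

2745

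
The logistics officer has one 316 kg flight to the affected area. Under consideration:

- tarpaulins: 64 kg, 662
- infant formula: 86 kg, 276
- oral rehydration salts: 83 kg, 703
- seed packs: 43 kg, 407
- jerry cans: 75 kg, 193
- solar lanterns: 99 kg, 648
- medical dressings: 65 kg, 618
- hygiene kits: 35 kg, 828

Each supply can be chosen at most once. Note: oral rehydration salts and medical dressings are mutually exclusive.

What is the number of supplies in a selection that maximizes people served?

The maximum people served within 316 kg is 3163.
For example tarpaulins + seed packs + solar lanterns + medical dressings + hygiene kits achieves it, using 306 kg.
All optima have 5 supplies.

5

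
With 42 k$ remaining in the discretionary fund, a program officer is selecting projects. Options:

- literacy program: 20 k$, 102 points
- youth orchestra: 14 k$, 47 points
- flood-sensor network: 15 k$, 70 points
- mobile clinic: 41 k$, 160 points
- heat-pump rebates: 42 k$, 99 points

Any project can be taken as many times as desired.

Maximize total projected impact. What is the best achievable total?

204

Taking 2×literacy program: 40 k$ used, 204 in projected impact.
That's the maximum — no swap from here does better than 204.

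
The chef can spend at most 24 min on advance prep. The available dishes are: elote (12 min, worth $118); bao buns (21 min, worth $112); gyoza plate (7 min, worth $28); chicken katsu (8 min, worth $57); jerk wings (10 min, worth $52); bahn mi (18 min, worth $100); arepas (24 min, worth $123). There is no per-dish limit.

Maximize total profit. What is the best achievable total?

236

Density check — elote 9.83, chicken katsu 7.12, bahn mi 5.56 are the best per min.
Taking 2×elote: 24 min used, 236 in profit.
That's the maximum — no swap from here does better than 236.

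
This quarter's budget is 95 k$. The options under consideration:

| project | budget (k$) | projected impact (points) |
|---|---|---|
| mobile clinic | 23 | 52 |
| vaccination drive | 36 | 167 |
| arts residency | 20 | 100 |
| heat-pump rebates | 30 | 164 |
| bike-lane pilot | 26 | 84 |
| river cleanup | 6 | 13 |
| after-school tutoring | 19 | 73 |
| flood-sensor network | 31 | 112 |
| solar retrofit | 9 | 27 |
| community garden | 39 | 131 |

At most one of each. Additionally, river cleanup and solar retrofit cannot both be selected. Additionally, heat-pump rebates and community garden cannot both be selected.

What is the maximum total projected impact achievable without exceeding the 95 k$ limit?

458

Taking vaccination drive + arts residency + heat-pump rebates + solar retrofit: 95 k$ used, 458 in projected impact.
Every other selection either busts 95 k$ or breaks a pairing rule or fails to beat 458.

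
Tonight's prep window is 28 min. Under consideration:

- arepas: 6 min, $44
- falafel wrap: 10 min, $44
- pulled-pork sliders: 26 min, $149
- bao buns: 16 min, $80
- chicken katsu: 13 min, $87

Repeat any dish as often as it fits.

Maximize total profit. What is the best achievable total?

176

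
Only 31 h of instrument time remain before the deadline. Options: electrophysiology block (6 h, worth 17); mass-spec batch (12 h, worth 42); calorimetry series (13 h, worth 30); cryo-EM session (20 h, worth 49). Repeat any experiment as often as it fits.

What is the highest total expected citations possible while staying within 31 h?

The ratio ordering already packs tightly: electrophysiology block + 2×mass-spec batch, 30 h, 101.

101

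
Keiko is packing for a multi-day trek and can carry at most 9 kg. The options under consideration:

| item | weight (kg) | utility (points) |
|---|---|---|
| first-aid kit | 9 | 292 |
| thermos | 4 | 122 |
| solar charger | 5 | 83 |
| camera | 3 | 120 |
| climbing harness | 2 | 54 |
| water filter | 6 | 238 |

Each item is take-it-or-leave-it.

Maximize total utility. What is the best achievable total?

358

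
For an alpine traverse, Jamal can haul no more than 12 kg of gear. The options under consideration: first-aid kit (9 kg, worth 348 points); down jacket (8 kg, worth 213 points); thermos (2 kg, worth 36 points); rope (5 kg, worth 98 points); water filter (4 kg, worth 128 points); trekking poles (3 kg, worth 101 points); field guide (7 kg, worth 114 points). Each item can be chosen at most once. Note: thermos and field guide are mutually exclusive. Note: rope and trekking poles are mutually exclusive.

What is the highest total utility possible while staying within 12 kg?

449

Density check — first-aid kit 38.67, trekking poles 33.67, water filter 32.00, down jacket 26.62 are the best per kg.
Best packing: first-aid kit + trekking poles — 12 kg, 449 total.
An exhaustive check of the 128 subsets confirms 449.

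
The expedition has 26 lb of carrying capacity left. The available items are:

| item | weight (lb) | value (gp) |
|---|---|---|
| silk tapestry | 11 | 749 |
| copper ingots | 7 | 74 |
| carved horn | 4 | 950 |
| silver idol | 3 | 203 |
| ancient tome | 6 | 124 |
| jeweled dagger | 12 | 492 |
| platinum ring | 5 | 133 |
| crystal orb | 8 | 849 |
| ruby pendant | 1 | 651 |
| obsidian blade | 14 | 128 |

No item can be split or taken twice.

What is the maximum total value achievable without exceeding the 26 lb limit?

3199

Silk tapestry + carved horn + crystal orb + ruby pendant uses 24 of the 26 lb and totals 3199.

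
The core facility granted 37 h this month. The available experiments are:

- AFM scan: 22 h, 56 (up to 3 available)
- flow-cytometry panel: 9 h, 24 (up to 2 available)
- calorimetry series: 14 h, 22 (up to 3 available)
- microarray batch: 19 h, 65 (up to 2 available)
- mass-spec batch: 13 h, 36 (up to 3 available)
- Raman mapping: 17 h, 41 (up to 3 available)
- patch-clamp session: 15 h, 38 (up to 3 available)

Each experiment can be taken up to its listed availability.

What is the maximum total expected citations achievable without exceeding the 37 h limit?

113

Density check — microarray batch 3.42, mass-spec batch 2.77, flow-cytometry panel 2.67 are the best per h.
Greedy by ratio would take microarray batch + mass-spec batch: 32 h used, total 101.
Dropping mass-spec batch frees 13 h; slotting in 2×flow-cytometry panel (18 h) lifts the total to 113 at 37 h.
No other feasible combination exceeds 113.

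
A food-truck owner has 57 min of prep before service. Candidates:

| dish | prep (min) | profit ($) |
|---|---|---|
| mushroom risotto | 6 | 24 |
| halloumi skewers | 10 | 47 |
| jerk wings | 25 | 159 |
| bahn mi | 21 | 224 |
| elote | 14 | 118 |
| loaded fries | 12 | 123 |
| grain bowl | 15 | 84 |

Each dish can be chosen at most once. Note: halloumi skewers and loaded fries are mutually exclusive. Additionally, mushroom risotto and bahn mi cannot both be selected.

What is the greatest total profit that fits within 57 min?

465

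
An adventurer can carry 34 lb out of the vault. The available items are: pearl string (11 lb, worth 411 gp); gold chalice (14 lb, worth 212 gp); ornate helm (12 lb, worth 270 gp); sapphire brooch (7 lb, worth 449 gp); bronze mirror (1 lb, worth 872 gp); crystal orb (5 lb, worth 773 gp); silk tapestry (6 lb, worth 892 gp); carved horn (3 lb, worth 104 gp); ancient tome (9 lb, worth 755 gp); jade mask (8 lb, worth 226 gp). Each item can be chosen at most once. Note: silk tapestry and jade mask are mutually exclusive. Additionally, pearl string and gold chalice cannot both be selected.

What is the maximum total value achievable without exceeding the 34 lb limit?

3845

By value per lb: bronze mirror 872.00, crystal orb 154.60, silk tapestry 148.67, ancient tome 83.89 lead.
Best packing: sapphire brooch + bronze mirror + crystal orb + silk tapestry + carved horn + ancient tome — 31 lb, 3845 total.
No other feasible combination exceeds 3845.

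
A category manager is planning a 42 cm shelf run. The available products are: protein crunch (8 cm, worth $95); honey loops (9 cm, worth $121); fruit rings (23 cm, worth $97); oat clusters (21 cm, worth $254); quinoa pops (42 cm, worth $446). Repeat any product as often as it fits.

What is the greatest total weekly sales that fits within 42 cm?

527

By weekly sales per cm: honey loops 13.44, oat clusters 12.10, protein crunch 11.88 lead.
A density-first pass picks 4×honey loops — 484 at 36 cm.
Dropping 2×honey loops frees 18 cm; slotting in 3×protein crunch (24 cm) lifts the total to 527 at 42 cm.
That's the maximum — no swap from here does better than 527.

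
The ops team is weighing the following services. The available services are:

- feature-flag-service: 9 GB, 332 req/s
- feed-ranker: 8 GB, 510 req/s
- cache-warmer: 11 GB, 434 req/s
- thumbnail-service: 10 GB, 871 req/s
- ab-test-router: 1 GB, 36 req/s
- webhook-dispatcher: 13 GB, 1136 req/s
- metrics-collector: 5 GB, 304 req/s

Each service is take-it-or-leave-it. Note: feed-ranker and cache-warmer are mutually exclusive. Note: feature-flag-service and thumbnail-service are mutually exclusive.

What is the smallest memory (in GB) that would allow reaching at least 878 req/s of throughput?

11

Minimise GB subject to total throughput ≥ 878.
thumbnail-service + ab-test-router reaches 907 using 11 GB.
No combination under 11 GB hits 878.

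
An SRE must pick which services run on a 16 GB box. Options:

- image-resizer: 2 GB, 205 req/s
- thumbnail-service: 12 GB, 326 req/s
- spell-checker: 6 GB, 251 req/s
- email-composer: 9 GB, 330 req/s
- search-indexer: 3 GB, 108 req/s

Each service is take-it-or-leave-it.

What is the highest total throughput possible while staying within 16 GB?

643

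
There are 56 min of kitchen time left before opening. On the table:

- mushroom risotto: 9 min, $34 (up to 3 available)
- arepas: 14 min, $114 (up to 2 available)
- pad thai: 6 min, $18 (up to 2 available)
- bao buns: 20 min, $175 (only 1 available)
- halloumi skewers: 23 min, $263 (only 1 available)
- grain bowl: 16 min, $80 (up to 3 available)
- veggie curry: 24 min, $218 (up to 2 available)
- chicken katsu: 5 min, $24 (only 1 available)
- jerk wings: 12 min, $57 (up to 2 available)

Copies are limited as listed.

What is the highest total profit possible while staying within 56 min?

515

By profit per min: halloumi skewers 11.43, veggie curry 9.08, bao buns 8.75, arepas 8.14 lead.
The ratio heuristic lands on halloumi skewers + veggie curry + chicken katsu (505) but leaves 4 min idle.
The 24 min tied up in veggie curry is better spent on 2×arepas — total rises to 515 (56 min).
No other feasible combination exceeds 515.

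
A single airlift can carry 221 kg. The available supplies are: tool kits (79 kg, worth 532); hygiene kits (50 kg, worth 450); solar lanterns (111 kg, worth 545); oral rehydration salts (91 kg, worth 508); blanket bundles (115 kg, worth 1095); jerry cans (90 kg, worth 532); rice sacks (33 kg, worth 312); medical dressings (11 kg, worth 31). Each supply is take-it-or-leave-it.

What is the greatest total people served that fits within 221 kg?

1888

Hygiene kits + blanket bundles + rice sacks + medical dressings uses 209 of the 221 kg and totals 1888.
An exhaustive check of the 256 subsets confirms 1888.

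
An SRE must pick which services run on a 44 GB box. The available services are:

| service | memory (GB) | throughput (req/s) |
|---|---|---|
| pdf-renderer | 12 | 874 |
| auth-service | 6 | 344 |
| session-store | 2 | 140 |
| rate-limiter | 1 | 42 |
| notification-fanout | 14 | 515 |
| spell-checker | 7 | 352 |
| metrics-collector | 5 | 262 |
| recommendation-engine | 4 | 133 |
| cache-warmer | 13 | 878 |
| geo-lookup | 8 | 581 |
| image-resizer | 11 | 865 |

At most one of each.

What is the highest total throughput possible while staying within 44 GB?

Taking the top-ratio services first gives pdf-renderer + auth-service + session-store + metrics-collector + geo-lookup + image-resizer for 3066 (44 GB).
Replace auth-service and session-store and metrics-collector with cache-warmer: the trade gains 132 net, giving 3198 at 44 GB.

3198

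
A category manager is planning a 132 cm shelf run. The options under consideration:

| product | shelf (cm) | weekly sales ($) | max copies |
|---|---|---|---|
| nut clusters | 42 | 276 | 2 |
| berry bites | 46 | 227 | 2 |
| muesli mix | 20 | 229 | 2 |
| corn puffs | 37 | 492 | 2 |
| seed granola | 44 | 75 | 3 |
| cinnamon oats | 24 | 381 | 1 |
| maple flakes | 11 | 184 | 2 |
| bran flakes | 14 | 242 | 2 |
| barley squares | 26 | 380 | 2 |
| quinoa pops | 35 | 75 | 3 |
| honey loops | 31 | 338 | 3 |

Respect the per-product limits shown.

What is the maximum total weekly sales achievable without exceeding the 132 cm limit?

1993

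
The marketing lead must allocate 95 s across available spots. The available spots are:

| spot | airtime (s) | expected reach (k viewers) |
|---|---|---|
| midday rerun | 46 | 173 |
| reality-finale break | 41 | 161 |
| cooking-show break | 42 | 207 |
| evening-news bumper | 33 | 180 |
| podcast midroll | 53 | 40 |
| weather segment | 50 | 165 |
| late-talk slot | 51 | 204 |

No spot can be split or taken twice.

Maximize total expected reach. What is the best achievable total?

411

Ranking by ratio (expected reach/s): evening-news bumper 5.45, cooking-show break 4.93, late-talk slot 4.00.
Taking the top-ratio spots first gives cooking-show break + evening-news bumper for 387 (75 s).
Dropping evening-news bumper frees 33 s; slotting in late-talk slot (51 s) lifts the total to 411 at 93 s.
Every other selection either busts 95 s or fails to beat 411.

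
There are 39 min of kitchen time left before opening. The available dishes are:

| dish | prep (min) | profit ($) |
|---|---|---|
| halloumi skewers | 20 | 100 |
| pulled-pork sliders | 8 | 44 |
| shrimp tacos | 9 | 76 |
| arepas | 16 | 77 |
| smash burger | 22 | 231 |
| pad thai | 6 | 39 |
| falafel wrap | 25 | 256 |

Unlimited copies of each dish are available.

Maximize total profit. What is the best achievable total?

The ratio heuristic lands on shrimp tacos + smash burger + pad thai (346) but leaves 2 min idle.
Dropping pad thai frees 6 min; slotting in pulled-pork sliders (8 min) lifts the total to 351 at 39 min.
That's the maximum — no swap from here does better than 351.

351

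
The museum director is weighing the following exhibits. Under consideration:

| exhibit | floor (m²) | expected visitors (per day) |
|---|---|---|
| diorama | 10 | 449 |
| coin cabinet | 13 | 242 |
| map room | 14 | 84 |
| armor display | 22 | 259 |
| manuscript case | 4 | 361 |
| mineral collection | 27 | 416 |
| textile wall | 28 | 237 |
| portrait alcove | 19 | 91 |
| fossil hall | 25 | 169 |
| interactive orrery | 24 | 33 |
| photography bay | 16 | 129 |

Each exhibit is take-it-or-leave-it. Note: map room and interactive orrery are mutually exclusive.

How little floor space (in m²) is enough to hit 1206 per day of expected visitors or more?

Minimise m² subject to total expected visitors ≥ 1206.
Taking diorama + manuscript case + mineral collection gives 1226 (≥ 1206) for 41 m².
Any bundle with less than 41 m² falls short of 1206.

41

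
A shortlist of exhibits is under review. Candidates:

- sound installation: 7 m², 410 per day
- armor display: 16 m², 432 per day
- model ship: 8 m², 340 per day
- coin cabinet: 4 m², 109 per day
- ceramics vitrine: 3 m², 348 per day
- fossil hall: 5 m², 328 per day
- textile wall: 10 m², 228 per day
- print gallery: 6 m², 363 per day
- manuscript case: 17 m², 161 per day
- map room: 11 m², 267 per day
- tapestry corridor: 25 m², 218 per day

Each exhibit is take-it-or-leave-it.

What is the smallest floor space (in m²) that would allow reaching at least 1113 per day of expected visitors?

Minimise m² subject to total expected visitors ≥ 1113.
Taking sound installation + ceramics vitrine + print gallery gives 1121 (≥ 1113) for 16 m².
Below 16 m² the best achievable stays under 1113.

16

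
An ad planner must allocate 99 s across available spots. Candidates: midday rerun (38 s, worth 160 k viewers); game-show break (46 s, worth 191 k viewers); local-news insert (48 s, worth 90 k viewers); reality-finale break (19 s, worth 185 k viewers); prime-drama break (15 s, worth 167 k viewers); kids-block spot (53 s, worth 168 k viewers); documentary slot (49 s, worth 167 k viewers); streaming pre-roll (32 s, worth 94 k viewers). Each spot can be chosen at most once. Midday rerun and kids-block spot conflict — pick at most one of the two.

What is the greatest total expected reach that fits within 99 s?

Filling by ratio: midday rerun + reality-finale break + prime-drama break for 512, with 27 s left unused.
Dropping midday rerun frees 38 s; slotting in game-show break (46 s) lifts the total to 543 at 80 s.

543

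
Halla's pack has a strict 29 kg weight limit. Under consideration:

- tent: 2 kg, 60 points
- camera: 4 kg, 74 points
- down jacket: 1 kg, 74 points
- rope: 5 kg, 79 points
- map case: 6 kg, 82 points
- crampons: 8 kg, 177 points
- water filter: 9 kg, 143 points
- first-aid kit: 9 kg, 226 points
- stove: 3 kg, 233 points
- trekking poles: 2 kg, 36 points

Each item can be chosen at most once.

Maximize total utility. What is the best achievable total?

Density check — stove 77.67, down jacket 74.00, tent 30.00, first-aid kit 25.11 are the best per kg.
The ratio ordering already packs tightly: tent + camera + down jacket + crampons + first-aid kit + stove + trekking poles, 29 kg, 880.
That's the maximum — no swap from here does better than 880.

880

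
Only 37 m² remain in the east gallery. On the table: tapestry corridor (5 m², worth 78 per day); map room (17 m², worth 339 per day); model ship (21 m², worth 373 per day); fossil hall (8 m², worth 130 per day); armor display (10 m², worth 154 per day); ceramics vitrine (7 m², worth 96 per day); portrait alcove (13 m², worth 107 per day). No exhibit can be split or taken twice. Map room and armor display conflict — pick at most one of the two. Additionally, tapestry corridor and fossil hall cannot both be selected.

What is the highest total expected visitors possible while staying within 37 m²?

Density check — map room 19.94, model ship 17.76, fossil hall 16.25 are the best per m².
Taking tapestry corridor + model ship + armor display: 36 m² used, 605 in expected visitors.

605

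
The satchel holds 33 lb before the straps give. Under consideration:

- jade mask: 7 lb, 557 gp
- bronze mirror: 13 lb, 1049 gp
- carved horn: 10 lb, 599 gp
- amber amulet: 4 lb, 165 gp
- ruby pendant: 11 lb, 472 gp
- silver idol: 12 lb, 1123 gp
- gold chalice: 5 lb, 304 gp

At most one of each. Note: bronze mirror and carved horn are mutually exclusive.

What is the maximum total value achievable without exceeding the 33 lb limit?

2729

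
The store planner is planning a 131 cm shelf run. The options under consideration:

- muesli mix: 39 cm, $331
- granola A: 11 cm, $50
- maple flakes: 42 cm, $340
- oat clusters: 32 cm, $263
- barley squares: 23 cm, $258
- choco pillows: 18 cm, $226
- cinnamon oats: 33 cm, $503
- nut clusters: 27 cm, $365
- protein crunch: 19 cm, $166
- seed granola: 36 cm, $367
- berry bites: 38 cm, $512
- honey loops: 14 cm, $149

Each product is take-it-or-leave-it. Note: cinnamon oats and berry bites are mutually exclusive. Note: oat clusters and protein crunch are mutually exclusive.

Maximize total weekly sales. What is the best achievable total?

Density check — cinnamon oats 15.24, nut clusters 13.52, berry bites 13.47, choco pillows 12.56 are the best per cm.
Best packing: choco pillows + cinnamon oats + nut clusters + seed granola + honey loops — 128 cm, 1610 total.
An exhaustive check of the 4096 subsets confirms 1610.

1610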